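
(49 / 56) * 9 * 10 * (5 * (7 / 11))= 11025 / 44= 250.57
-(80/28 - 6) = 22/7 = 3.14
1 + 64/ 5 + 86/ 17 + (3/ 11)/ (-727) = 12818936/ 679745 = 18.86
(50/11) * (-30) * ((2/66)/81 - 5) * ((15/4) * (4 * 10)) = 334100000/3267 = 102265.07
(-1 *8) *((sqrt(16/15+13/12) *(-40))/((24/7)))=28 *sqrt(215)/3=136.85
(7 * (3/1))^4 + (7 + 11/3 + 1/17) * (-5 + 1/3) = 29747935/153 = 194430.95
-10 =-10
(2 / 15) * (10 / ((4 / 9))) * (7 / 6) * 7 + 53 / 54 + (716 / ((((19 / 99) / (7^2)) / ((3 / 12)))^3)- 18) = 551709721345771 / 2963088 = 186194173.56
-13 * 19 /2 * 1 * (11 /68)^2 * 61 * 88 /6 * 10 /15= -20054177 /10404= -1927.54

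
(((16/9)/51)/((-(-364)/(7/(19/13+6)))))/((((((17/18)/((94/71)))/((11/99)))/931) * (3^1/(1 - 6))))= -3500560/161217783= -0.02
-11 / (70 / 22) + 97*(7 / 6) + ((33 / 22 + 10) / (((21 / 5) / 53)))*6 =205889 / 210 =980.42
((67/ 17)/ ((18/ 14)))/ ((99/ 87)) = 13601/ 5049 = 2.69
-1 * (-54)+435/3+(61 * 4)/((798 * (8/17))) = 318641/1596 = 199.65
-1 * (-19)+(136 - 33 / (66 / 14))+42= 190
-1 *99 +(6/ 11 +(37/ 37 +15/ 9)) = -3161/ 33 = -95.79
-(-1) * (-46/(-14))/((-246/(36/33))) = -46/3157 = -0.01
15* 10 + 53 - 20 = 183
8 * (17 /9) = 136 /9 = 15.11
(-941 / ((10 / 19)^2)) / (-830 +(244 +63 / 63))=339701 / 58500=5.81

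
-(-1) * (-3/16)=-3/16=-0.19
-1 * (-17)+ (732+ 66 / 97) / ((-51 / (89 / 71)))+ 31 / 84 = -6288179 / 9834636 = -0.64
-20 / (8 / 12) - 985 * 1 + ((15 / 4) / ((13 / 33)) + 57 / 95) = -261269 / 260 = -1004.88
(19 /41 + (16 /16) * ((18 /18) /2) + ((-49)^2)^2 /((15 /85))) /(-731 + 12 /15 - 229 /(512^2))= -5266560012124160 /117721933347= -44737.29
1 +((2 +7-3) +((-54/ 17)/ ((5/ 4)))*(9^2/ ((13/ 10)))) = -33445/ 221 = -151.33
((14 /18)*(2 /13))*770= 10780 /117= 92.14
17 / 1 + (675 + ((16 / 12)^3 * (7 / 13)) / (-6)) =728452 / 1053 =691.79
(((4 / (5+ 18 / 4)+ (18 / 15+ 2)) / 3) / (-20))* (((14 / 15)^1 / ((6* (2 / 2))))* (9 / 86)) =-7 / 7125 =-0.00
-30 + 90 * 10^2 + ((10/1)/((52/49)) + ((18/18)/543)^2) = 68836921811/7666074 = 8979.42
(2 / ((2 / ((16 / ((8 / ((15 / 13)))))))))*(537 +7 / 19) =306300 / 247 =1240.08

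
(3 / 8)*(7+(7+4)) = 27 / 4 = 6.75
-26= -26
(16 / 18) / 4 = 2 / 9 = 0.22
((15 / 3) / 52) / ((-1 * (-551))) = 5 / 28652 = 0.00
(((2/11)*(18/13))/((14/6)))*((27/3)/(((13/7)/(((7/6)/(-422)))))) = -567/392249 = -0.00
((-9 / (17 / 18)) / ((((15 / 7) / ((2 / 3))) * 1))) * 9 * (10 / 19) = -4536 / 323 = -14.04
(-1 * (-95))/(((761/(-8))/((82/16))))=-3895/761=-5.12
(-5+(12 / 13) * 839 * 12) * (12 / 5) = 1449012 / 65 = 22292.49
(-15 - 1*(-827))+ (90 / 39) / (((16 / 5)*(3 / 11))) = 84723 / 104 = 814.64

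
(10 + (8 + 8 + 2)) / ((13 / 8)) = 224 / 13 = 17.23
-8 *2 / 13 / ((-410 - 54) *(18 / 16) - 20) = 8 / 3523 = 0.00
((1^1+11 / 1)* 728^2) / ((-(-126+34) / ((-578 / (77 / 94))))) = -12340753152 / 253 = -48777680.44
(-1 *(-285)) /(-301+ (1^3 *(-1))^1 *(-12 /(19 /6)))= -5415 /5647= -0.96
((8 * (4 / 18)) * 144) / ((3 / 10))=2560 / 3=853.33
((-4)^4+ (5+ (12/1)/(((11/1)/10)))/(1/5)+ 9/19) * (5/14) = 175570/1463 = 120.01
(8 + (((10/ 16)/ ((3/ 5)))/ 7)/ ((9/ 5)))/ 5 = 12221/ 7560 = 1.62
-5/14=-0.36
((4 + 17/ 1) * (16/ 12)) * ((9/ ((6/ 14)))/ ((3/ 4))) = 784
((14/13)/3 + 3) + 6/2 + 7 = 521/39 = 13.36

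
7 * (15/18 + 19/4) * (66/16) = 5159/32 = 161.22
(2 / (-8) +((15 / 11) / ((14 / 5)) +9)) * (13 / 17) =36985 / 5236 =7.06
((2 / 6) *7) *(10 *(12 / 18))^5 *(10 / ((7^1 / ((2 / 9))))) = 64000000 / 6561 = 9754.61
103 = 103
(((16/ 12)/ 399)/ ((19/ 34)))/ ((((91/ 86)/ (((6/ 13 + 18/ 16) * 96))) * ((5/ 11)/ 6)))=33965184/ 2989441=11.36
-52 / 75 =-0.69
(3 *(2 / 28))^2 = 9 / 196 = 0.05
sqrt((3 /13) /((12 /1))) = sqrt(13) /26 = 0.14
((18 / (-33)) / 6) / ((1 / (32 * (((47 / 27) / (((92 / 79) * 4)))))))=-7426 / 6831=-1.09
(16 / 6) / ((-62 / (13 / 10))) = -26 / 465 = -0.06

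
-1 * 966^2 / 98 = -9522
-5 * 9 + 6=-39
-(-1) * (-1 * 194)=-194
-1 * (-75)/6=25/2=12.50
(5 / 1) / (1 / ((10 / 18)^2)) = 125 / 81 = 1.54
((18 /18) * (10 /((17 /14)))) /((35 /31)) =7.29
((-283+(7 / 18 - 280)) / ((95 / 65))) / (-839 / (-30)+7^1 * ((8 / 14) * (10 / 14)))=-242515 / 19419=-12.49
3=3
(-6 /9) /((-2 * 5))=1 /15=0.07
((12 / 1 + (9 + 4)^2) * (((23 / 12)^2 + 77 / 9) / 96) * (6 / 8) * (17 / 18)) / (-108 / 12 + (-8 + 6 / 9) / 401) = -724285799 / 399937536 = -1.81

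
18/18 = 1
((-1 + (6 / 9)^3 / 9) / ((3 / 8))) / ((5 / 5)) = -1880 / 729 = -2.58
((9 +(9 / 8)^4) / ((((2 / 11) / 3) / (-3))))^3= -79455701286771046875 / 549755813888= -144529078.69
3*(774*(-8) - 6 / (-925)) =-17182782 / 925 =-18575.98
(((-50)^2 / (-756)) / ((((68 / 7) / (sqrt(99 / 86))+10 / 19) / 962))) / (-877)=-169159375 / 7238872887+283836250 * sqrt(946) / 21716618661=0.38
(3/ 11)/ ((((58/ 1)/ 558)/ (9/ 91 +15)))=1150038/ 29029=39.62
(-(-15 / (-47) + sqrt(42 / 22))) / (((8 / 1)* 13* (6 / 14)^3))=-0.21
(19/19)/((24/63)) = 21/8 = 2.62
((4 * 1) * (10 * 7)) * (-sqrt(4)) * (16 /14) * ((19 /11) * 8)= -97280 /11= -8843.64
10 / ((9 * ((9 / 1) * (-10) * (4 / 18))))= -1 / 18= -0.06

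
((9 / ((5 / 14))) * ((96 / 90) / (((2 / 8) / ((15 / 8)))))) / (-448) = -9 / 20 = -0.45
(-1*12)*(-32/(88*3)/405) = 16/4455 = 0.00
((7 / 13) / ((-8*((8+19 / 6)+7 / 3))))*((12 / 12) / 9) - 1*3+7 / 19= -631933 / 240084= -2.63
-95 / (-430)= 19 / 86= 0.22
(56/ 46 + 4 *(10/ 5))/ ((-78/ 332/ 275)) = -9677800/ 897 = -10789.07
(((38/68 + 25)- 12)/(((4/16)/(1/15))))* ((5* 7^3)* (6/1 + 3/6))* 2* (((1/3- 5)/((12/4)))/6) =-28778386/1377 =-20899.34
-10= -10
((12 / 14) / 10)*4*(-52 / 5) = -624 / 175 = -3.57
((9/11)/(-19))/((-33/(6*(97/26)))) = 873/29887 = 0.03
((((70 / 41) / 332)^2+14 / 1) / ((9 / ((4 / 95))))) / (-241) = -216168043 / 795400392165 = -0.00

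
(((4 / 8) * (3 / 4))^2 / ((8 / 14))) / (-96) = -21 / 8192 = -0.00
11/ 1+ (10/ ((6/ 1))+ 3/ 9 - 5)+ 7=15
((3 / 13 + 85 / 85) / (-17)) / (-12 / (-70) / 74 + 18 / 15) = -20720 / 344097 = -0.06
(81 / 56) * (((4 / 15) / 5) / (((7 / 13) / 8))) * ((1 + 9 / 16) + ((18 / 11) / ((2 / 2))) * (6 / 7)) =1282203 / 377300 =3.40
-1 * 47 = -47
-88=-88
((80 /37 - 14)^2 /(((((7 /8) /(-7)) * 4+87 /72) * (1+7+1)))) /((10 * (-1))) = -255792 /116365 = -2.20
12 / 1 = 12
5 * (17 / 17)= 5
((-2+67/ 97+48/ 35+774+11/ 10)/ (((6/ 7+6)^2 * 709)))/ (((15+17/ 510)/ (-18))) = -110530371/ 3970127744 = -0.03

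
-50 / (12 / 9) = -75 / 2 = -37.50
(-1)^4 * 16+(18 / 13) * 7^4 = 43426 / 13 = 3340.46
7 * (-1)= -7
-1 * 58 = -58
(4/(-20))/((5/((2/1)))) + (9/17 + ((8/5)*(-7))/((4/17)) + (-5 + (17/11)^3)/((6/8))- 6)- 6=-103341427/1697025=-60.90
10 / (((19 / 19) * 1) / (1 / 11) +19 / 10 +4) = 100 / 169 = 0.59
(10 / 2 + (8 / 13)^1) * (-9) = -657 / 13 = -50.54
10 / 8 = 5 / 4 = 1.25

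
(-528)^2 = 278784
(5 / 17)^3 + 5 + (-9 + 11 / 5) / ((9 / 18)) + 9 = 10451 / 24565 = 0.43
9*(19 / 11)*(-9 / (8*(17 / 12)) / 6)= -1539 / 748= -2.06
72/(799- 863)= -9/8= -1.12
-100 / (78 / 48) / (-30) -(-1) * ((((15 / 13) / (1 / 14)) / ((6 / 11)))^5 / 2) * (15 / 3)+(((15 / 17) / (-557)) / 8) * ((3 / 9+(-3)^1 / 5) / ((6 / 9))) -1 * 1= 2402863092728019263 / 42189281004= 56954350.38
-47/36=-1.31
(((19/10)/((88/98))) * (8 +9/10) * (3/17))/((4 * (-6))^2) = 82859/14361600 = 0.01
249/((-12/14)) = -581/2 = -290.50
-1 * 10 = -10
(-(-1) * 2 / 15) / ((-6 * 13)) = -1 / 585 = -0.00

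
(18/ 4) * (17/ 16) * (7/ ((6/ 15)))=5355/ 64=83.67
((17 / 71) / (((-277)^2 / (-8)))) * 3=-408 / 5447759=-0.00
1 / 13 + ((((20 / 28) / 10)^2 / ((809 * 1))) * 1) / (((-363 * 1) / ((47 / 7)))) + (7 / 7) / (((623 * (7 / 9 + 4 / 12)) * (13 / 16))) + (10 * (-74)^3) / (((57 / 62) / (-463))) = 30125755815347121951997 / 14761992064820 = 2040764937.62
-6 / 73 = -0.08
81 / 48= 27 / 16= 1.69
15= 15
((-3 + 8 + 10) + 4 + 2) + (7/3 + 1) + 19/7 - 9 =379/21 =18.05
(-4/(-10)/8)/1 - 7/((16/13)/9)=-4091/80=-51.14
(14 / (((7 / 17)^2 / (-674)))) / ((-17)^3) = 1348 / 119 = 11.33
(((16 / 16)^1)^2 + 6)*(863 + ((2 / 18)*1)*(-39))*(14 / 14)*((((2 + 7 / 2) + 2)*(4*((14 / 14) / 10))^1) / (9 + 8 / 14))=126224 / 67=1883.94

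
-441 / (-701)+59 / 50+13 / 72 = 1.99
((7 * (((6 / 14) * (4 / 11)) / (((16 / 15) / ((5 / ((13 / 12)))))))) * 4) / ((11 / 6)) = 16200 / 1573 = 10.30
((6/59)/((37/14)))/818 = 42/892847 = 0.00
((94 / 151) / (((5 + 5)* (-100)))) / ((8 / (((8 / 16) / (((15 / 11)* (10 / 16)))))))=-517 / 11325000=-0.00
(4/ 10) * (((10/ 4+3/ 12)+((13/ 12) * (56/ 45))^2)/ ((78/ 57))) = 6326449/ 4738500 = 1.34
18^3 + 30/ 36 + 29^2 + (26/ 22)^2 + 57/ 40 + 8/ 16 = 6677.16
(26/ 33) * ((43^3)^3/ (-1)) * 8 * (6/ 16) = -13067407910357918/ 11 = -1187946173668901.64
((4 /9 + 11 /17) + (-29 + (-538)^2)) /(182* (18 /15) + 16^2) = 110701655 /181458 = 610.07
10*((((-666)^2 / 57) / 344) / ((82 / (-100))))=-9240750 / 33497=-275.87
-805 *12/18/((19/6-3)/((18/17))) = -57960/17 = -3409.41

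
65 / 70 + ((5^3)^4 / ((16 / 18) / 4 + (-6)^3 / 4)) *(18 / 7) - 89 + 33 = -9887741958 / 847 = -11673839.38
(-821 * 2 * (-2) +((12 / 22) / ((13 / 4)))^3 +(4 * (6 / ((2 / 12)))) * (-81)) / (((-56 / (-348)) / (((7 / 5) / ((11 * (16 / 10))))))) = -532980288183 / 128665108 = -4142.38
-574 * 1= -574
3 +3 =6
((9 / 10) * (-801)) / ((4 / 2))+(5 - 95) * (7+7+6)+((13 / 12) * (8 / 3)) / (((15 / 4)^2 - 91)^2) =-589294967921 / 272764980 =-2160.45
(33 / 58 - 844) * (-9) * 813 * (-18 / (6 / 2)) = -1073820969 / 29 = -37028309.28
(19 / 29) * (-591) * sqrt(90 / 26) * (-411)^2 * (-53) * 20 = 6031868230620 * sqrt(65) / 377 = 128993306045.18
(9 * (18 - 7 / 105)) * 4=645.60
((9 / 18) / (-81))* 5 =-5 / 162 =-0.03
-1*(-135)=135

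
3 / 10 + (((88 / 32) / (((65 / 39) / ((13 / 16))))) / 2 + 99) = 63981 / 640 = 99.97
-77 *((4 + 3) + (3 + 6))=-1232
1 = 1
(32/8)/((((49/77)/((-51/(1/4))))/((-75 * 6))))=4039200/7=577028.57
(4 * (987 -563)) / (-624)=-106 / 39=-2.72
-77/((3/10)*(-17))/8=385/204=1.89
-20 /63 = -0.32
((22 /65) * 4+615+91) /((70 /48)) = 1103472 /2275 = 485.04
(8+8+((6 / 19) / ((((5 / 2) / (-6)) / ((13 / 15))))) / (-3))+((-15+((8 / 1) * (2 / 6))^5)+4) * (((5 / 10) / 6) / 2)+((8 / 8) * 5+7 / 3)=79539653 / 2770200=28.71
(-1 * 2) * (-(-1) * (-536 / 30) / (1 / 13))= 6968 / 15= 464.53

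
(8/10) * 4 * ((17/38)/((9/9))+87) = 26584/95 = 279.83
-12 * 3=-36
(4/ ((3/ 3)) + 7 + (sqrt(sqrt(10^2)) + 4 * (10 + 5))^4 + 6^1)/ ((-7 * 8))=-13176117/ 56 - 108300 * sqrt(10)/ 7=-284212.76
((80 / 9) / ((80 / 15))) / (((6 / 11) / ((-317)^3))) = -1752025715 / 18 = -97334761.94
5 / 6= 0.83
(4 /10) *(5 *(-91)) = -182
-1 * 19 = -19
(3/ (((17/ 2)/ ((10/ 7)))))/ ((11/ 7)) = 60/ 187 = 0.32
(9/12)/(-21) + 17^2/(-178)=-4135/2492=-1.66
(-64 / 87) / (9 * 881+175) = -8 / 88131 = -0.00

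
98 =98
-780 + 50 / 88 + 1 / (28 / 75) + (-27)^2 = -47.75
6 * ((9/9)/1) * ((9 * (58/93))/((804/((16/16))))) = 87/2077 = 0.04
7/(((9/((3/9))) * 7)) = 1/27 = 0.04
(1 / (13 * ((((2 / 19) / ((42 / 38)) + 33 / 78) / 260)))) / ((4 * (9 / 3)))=910 / 283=3.22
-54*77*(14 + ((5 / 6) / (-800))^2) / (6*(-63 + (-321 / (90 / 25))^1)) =270950421 / 4249600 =63.76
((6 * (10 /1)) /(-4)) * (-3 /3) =15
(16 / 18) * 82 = 656 / 9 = 72.89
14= 14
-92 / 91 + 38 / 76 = -93 / 182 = -0.51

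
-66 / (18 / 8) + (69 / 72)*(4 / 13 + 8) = -1667 / 78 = -21.37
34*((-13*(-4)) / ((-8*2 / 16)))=-1768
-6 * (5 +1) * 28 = -1008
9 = 9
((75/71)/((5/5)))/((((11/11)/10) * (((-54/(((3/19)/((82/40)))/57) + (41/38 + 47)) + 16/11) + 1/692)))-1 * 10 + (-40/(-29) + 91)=82.38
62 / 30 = 31 / 15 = 2.07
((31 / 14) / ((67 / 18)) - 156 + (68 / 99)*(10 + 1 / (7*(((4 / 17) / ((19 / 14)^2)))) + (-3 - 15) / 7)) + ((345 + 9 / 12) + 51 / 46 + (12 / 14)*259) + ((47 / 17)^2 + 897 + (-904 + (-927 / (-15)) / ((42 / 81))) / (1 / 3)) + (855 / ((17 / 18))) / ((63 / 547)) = 172141295693446 / 25204526655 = 6829.78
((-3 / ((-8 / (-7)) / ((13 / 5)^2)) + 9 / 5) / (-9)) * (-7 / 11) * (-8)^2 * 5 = -59528 / 165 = -360.78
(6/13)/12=1/26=0.04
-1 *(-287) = 287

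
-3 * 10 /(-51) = 10 /17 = 0.59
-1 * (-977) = 977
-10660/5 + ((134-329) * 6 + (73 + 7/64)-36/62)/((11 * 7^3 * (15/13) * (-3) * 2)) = -1436314762181/673706880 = -2131.96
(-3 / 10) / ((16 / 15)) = -9 / 32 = -0.28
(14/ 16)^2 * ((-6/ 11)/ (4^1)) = -147/ 1408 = -0.10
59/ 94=0.63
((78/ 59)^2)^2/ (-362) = -18507528/ 2193242341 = -0.01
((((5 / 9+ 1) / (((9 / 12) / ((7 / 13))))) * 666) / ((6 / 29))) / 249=420616 / 29133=14.44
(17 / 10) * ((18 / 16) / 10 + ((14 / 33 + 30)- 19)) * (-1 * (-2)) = 517769 / 13200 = 39.22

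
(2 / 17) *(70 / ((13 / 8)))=1120 / 221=5.07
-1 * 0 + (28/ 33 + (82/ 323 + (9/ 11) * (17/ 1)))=160007/ 10659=15.01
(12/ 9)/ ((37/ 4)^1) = 16/ 111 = 0.14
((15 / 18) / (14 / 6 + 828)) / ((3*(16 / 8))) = 5 / 29892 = 0.00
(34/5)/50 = 17/125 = 0.14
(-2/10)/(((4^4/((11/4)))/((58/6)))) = -319/15360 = -0.02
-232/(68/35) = -2030/17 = -119.41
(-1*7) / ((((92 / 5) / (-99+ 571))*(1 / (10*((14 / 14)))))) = -1795.65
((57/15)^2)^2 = 130321/625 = 208.51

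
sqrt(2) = 1.41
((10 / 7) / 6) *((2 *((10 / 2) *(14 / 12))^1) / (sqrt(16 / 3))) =25 *sqrt(3) / 36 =1.20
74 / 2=37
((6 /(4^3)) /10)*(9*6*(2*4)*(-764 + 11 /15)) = -309123 /100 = -3091.23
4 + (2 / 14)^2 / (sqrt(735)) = sqrt(15) / 5145 + 4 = 4.00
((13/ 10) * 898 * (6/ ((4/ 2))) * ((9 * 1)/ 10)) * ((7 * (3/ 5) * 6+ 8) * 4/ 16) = 13080717/ 500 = 26161.43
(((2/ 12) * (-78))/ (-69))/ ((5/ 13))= 0.49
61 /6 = 10.17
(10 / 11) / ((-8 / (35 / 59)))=-175 / 2596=-0.07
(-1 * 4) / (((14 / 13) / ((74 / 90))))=-962 / 315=-3.05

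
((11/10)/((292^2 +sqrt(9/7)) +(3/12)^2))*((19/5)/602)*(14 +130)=0.00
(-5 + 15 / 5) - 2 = -4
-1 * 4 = -4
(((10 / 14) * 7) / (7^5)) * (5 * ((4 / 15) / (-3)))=-20 / 151263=-0.00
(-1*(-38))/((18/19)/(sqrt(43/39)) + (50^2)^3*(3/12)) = 576048828125000/59215545654296874996841 - 3249*sqrt(1677)/59215545654296874996841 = 0.00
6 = 6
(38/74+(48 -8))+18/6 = 1610/37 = 43.51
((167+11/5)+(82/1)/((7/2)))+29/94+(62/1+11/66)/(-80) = 30345907/157920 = 192.16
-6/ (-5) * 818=4908/ 5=981.60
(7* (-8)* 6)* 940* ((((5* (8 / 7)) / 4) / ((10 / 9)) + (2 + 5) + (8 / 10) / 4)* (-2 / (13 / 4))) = 1649309.54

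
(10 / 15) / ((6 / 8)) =8 / 9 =0.89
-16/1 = -16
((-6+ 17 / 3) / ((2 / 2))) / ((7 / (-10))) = 0.48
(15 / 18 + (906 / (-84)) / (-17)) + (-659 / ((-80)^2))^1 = 3118337 / 2284800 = 1.36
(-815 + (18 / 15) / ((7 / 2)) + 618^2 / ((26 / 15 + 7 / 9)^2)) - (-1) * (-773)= 26359315708 / 446915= 58980.60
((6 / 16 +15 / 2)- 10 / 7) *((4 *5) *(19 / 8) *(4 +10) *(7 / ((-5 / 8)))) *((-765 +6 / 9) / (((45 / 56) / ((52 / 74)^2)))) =4167711233504 / 184815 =22550719.55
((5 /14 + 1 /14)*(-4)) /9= -4 /21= -0.19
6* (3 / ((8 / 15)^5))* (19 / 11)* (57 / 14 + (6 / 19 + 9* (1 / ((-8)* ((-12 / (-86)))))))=-4859240625 / 1835008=-2648.08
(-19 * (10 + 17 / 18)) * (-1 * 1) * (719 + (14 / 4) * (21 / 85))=458057111 / 3060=149691.87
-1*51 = -51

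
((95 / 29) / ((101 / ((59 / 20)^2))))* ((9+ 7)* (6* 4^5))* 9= 3657222144 / 14645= 249724.97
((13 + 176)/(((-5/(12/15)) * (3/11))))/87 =-924/725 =-1.27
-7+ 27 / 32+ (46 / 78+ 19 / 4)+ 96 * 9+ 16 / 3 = 361303 / 416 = 868.52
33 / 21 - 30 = -199 / 7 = -28.43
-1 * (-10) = 10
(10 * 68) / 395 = 136 / 79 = 1.72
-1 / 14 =-0.07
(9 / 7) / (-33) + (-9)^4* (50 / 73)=25259631 / 5621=4493.80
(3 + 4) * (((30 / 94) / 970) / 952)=3 / 1240048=0.00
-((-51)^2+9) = -2610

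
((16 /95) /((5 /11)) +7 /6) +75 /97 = 638707 /276450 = 2.31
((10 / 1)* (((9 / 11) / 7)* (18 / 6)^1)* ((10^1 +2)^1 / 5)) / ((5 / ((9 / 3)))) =1944 / 385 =5.05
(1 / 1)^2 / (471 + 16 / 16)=0.00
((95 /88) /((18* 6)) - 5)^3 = -106665019890625 /858458456064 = -124.25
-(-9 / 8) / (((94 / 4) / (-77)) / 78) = -27027 / 94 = -287.52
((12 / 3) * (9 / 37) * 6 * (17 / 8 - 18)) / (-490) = 3429 / 18130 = 0.19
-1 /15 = -0.07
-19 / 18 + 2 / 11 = -173 / 198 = -0.87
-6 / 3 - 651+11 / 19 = -12396 / 19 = -652.42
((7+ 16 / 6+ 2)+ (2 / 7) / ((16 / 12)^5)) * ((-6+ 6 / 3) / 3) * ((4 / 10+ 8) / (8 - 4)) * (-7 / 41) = 883183 / 157440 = 5.61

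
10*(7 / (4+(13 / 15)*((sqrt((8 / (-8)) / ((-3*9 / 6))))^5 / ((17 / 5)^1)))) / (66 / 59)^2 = 297019127205 / 21238765064 -311566905*sqrt(2) / 21238765064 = 13.96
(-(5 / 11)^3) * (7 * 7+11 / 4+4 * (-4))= -1625 / 484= -3.36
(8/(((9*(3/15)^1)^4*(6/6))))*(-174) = -290000/2187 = -132.60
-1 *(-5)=5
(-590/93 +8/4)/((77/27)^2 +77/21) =-49086/133331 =-0.37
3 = 3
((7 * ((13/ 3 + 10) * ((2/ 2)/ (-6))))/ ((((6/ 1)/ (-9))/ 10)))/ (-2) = -1505/ 12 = -125.42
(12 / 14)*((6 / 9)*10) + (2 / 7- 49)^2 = 116561 / 49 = 2378.80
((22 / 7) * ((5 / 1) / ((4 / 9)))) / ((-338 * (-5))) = 0.02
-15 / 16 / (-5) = 3 / 16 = 0.19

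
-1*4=-4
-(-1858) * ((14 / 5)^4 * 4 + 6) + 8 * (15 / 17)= 4972153604 / 10625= 467967.40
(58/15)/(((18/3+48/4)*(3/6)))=58/135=0.43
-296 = -296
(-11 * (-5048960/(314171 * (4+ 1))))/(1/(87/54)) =14641984/257049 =56.96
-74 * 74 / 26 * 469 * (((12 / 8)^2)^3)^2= -341217539901 / 26624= -12816163.61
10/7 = 1.43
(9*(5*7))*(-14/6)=-735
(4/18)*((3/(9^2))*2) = 4/243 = 0.02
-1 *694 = -694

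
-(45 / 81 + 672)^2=-36638809 / 81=-452330.98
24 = 24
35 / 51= 0.69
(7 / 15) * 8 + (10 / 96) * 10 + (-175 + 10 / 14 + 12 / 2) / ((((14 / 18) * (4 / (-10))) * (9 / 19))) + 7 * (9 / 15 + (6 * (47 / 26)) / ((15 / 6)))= 30099091 / 25480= 1181.28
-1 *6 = -6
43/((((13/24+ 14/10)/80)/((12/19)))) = 4953600/4427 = 1118.95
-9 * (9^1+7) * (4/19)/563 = -576/10697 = -0.05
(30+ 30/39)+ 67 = 1271/13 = 97.77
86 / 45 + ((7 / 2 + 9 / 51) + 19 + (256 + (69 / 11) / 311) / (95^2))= 46512351953 / 1889520930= 24.62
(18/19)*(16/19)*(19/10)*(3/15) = 0.30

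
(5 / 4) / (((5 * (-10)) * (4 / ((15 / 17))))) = -3 / 544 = -0.01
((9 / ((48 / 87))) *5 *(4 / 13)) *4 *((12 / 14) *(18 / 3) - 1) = 415.88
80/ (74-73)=80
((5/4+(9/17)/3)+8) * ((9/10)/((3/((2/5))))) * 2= 1923/850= 2.26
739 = 739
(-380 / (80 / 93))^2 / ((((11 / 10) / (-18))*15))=-9366867 / 44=-212883.34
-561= -561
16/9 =1.78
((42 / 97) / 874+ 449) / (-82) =-9516341 / 1737949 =-5.48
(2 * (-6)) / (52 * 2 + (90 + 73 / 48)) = -576 / 9385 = -0.06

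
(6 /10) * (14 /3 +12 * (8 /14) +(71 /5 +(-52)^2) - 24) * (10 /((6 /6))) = 568202 /35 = 16234.34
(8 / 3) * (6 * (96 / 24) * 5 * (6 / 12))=160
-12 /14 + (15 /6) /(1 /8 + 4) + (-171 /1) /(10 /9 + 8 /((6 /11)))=-363745 /32802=-11.09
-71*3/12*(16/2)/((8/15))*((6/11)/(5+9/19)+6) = -1624.03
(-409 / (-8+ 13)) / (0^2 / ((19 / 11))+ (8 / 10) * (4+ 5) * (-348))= 409 / 12528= 0.03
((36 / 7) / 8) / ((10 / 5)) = 9 / 28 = 0.32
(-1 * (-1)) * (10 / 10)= 1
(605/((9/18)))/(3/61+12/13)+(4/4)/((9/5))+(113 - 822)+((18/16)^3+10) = 648387233/1184256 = 547.51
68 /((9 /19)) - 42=914 /9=101.56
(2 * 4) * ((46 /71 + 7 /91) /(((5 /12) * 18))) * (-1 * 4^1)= -14272 /4615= -3.09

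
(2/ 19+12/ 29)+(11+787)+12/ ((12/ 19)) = 450453/ 551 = 817.52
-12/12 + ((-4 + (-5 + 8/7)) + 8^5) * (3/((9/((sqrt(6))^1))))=-1 + 229321 * sqrt(6)/21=26747.54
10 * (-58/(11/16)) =-9280/11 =-843.64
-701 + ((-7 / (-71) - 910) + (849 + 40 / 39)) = -2106865 / 2769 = -760.88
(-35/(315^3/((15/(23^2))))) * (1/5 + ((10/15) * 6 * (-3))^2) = -103/22495725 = -0.00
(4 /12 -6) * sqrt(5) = -12.67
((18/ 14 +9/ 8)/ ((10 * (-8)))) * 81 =-2187/ 896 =-2.44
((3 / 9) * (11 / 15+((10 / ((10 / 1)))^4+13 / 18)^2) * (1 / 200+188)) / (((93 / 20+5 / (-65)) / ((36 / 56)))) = 2929456309 / 89888400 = 32.59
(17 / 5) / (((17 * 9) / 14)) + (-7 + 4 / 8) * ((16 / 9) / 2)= -82 / 15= -5.47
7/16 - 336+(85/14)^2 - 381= -532885/784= -679.70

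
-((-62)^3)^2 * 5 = -284001177920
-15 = -15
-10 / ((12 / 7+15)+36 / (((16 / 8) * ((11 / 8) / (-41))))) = 0.02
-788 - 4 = -792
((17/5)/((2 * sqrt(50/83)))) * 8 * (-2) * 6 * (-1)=408 * sqrt(166)/25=210.27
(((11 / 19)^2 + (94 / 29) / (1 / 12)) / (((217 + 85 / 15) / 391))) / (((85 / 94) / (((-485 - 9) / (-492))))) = 5771806001 / 75453940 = 76.49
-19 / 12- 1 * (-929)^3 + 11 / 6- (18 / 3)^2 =3207060213 / 4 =801765053.25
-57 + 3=-54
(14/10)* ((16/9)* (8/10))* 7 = 3136/225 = 13.94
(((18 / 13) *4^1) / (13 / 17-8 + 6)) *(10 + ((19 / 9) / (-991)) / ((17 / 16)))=-12127408 / 270543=-44.83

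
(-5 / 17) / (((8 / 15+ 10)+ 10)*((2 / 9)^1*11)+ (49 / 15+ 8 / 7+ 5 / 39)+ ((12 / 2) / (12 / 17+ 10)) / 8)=-491400 / 91558277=-0.01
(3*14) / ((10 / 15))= 63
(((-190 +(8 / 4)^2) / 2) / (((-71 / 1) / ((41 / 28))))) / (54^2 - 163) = 3813 / 5472964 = 0.00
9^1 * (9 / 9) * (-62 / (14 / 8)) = -2232 / 7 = -318.86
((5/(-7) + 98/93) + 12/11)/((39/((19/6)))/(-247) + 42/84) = 7395446/2327325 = 3.18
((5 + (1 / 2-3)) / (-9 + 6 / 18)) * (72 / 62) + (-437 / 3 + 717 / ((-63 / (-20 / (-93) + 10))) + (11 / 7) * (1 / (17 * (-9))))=-113198695 / 431613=-262.27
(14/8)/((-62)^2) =7/15376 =0.00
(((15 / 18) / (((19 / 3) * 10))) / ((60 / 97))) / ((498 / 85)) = 1649 / 454176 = 0.00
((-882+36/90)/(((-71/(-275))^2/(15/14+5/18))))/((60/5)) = -1416758750/952749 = -1487.02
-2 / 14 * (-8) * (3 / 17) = 24 / 119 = 0.20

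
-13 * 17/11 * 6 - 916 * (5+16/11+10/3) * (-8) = 71605.03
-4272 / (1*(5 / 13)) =-55536 / 5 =-11107.20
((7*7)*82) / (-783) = -4018 / 783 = -5.13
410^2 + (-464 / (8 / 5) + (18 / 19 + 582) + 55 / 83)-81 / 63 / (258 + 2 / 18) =4318217744966 / 25643597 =168393.61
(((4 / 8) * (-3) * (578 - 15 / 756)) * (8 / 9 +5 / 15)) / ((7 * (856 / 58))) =-46462669 / 4529952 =-10.26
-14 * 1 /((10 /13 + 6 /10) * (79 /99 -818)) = 90090 /7200367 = 0.01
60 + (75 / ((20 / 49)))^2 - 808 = 528257 / 16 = 33016.06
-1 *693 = -693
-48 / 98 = -24 / 49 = -0.49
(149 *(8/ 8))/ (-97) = -149/ 97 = -1.54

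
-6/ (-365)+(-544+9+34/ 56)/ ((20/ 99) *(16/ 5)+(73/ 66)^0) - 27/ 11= -5992245051/ 18324460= -327.01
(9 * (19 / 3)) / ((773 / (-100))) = -5700 / 773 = -7.37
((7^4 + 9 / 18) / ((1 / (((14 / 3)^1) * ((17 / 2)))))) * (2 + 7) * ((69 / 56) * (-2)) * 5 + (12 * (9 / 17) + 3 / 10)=-7183242201 / 680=-10563591.47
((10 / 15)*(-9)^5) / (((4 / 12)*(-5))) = 118098 / 5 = 23619.60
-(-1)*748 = 748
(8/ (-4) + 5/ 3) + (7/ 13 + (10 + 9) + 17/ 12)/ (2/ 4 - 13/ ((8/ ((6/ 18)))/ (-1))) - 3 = 16364/ 975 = 16.78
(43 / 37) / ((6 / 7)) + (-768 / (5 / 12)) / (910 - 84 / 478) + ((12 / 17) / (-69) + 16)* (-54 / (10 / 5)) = -5100874517341 / 11796825810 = -432.39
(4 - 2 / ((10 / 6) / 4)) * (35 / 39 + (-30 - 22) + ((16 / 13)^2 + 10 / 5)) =96508 / 2535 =38.07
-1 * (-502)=502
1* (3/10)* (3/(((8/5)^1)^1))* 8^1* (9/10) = 81/20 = 4.05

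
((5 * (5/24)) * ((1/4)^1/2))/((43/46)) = 575/4128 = 0.14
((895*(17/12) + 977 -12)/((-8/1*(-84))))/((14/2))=26795/56448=0.47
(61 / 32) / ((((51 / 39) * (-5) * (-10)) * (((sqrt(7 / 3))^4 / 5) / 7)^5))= 5853232125 / 18286016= 320.09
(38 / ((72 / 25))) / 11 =475 / 396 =1.20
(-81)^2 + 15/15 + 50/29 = 190348/29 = 6563.72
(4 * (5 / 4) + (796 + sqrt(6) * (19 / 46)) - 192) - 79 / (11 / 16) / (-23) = 19 * sqrt(6) / 46 + 155341 / 253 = 615.01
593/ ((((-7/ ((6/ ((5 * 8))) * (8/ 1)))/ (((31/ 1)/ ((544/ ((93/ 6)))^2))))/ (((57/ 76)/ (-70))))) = 158994567/ 5800345600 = 0.03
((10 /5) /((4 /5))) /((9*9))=5 /162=0.03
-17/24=-0.71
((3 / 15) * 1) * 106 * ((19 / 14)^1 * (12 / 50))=6042 / 875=6.91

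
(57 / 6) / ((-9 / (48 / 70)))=-76 / 105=-0.72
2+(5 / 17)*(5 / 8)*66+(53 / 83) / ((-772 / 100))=14.05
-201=-201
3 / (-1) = -3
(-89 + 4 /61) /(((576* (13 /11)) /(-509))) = 30374575 /456768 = 66.50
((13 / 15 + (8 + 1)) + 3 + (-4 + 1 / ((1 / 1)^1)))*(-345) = -3404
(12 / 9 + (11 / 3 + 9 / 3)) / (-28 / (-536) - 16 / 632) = 84688 / 285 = 297.15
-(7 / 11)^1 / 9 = -7 / 99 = -0.07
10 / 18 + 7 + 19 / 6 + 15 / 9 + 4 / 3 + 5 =337 / 18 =18.72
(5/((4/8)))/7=10/7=1.43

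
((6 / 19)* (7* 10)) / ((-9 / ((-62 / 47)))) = 8680 / 2679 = 3.24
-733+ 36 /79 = -57871 /79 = -732.54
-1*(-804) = 804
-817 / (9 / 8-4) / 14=3268 / 161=20.30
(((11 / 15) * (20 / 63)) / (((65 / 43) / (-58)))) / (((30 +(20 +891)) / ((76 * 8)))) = -5.77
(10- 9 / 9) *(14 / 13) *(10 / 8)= 315 / 26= 12.12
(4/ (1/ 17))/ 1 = 68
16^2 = 256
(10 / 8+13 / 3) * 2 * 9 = 201 / 2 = 100.50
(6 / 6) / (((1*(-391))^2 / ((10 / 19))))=10 / 2904739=0.00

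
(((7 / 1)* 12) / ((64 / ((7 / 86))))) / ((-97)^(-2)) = 1383123 / 1376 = 1005.18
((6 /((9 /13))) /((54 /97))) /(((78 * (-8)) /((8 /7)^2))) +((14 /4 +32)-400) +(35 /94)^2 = -38337979147 /105210252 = -364.39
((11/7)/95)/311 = 11/206815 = 0.00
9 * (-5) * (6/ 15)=-18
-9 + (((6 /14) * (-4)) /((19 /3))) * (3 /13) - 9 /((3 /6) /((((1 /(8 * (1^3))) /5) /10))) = -3149361 /345800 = -9.11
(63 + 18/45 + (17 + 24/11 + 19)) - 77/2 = 6939/110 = 63.08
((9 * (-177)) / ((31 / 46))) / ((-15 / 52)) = 1270152 / 155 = 8194.53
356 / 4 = 89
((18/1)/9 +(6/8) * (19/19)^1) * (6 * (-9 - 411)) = -6930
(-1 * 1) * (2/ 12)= -1/ 6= -0.17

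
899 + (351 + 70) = 1320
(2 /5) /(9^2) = 2 /405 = 0.00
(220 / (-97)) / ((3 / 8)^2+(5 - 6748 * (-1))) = -1280 / 3811227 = -0.00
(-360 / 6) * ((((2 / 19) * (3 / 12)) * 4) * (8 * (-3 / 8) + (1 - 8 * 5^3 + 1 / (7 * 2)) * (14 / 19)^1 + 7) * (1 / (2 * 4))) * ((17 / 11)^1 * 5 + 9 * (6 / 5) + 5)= 53994738 / 3971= 13597.26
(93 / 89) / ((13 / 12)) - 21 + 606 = 677961 / 1157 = 585.96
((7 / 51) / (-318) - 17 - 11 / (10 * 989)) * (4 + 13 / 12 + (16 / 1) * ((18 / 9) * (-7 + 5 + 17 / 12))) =27781108424 / 120297015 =230.94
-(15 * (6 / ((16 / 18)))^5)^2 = -46325504721296025 / 1048576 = -44179444047.26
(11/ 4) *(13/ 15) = 143/ 60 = 2.38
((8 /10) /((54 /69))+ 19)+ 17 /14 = 13379 /630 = 21.24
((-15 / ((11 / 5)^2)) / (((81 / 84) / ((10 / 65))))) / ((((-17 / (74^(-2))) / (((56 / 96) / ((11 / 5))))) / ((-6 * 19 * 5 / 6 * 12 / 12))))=-2909375 / 21745406826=-0.00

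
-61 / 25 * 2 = -122 / 25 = -4.88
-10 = -10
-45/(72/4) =-2.50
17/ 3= 5.67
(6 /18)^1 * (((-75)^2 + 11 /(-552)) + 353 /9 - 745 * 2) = 6912479 /4968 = 1391.40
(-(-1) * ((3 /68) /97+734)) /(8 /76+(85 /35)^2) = 4507405777 /36865044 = 122.27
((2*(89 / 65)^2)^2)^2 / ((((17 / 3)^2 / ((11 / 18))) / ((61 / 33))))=1921055337182615528 / 276265052776171875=6.95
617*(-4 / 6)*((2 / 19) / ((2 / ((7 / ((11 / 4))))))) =-34552 / 627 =-55.11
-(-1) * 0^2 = 0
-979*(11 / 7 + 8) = -65593 / 7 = -9370.43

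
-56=-56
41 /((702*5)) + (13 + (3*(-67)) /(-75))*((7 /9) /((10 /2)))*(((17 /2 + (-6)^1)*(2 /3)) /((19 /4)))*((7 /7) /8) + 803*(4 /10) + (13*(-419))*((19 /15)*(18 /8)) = -3379544947 /222300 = -15202.63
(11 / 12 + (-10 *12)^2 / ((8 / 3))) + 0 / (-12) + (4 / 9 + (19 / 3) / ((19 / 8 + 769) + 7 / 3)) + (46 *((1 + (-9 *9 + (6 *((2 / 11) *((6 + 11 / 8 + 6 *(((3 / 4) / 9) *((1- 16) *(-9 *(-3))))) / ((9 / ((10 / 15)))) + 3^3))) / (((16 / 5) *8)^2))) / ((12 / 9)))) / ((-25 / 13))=2059008165173713 / 301192151040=6836.19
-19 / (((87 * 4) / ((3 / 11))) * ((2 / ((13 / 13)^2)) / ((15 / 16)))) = -285 / 40832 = -0.01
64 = 64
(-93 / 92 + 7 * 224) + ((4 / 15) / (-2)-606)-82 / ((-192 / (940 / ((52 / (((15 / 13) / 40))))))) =961.08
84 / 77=12 / 11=1.09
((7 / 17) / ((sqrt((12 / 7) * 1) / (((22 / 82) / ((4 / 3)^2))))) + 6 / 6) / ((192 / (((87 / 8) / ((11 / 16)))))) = 0.09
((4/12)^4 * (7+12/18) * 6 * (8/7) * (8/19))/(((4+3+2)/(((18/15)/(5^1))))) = 5888/807975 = 0.01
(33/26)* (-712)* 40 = -469920/13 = -36147.69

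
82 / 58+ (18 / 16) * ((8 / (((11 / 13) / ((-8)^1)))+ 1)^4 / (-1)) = -34910365.25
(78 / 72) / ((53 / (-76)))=-247 / 159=-1.55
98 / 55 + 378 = 20888 / 55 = 379.78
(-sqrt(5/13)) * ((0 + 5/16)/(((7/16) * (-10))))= sqrt(65)/182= 0.04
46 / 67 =0.69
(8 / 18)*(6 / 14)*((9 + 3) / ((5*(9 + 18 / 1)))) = 16 / 945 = 0.02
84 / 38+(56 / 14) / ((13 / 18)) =1914 / 247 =7.75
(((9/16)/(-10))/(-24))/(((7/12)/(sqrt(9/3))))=9*sqrt(3)/2240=0.01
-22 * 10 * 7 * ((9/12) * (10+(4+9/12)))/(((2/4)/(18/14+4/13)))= -1411575/26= -54291.35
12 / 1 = 12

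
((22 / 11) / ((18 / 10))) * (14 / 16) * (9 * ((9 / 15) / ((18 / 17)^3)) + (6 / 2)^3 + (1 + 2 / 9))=247751 / 7776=31.86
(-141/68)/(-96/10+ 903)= -235/101252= -0.00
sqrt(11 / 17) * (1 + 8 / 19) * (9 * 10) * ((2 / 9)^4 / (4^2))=10 * sqrt(187) / 8721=0.02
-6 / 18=-1 / 3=-0.33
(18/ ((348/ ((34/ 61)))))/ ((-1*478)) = -51/ 845582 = -0.00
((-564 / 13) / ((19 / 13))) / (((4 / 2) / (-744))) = 209808 / 19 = 11042.53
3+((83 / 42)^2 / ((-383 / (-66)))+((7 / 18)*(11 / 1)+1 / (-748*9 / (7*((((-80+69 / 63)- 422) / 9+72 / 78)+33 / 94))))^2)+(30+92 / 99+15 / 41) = 2040570830162310054451567 / 37960931909397024335808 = 53.75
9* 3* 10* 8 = 2160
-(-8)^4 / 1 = -4096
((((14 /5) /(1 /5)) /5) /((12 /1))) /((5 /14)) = 49 /75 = 0.65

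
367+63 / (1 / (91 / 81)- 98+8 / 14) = 459766 / 1255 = 366.35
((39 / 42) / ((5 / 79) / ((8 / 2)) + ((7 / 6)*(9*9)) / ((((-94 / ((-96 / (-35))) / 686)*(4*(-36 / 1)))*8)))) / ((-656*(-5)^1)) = 48269 / 282664004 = 0.00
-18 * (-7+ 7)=0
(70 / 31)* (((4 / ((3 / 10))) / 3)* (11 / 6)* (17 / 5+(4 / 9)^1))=532840 / 7533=70.73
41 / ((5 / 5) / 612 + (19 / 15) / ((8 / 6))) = 31365 / 728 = 43.08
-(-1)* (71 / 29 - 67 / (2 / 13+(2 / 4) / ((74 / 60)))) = -915484 / 7801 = -117.35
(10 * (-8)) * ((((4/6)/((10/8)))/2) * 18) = -384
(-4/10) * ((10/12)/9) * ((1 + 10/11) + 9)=-40/99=-0.40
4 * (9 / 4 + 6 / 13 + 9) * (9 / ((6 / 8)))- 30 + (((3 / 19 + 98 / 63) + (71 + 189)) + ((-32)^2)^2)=2332749215 / 2223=1049369.87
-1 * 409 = -409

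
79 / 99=0.80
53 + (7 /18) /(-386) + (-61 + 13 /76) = -258412 /33003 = -7.83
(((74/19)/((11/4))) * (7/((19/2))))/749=592/424897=0.00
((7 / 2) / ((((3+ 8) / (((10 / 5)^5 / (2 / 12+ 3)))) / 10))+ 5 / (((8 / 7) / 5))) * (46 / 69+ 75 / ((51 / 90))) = 76604080 / 10659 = 7186.80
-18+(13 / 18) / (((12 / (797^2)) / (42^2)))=404628025 / 6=67438004.17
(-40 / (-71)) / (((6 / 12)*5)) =16 / 71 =0.23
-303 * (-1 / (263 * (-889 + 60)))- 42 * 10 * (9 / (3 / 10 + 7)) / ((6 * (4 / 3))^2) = -1030354527 / 127327768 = -8.09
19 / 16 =1.19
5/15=1/3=0.33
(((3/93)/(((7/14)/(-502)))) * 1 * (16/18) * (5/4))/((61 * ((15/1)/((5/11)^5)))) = -6275000/8222780907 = -0.00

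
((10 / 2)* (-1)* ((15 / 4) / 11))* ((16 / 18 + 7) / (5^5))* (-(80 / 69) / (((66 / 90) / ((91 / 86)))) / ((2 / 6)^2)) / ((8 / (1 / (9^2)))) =6461 / 64621260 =0.00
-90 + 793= 703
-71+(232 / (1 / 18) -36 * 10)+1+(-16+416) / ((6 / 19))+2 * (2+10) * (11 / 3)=15302 / 3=5100.67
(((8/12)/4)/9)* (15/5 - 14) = -11/54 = -0.20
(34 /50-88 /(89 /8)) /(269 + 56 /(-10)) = -16087 /586065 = -0.03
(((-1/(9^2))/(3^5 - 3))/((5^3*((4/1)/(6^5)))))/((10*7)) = -1/87500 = -0.00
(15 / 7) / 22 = 15 / 154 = 0.10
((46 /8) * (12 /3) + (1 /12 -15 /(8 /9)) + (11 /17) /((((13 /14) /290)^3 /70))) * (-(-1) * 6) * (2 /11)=1236744733245001 /821678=1505145243.33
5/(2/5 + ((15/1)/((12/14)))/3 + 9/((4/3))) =300/779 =0.39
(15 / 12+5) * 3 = 75 / 4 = 18.75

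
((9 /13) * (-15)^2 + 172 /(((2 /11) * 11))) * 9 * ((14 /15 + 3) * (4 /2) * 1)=1112622 /65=17117.26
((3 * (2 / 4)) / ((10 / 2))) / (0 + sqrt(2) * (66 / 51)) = 0.16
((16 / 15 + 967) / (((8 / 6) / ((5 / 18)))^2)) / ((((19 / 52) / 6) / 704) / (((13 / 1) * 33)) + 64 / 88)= 2375519432 / 41118117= 57.77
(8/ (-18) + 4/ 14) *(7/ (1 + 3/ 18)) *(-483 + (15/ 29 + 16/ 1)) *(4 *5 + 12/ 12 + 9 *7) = 1082240/ 29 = 37318.62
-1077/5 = -215.40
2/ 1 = 2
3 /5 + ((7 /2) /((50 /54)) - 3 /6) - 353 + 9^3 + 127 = 12672 /25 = 506.88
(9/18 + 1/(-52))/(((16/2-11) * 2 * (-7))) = 25/2184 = 0.01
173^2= 29929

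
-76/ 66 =-38/ 33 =-1.15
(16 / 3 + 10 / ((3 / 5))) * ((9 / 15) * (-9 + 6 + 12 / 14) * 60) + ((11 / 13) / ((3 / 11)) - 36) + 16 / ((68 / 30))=-7996357 / 4641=-1722.98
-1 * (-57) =57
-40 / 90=-4 / 9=-0.44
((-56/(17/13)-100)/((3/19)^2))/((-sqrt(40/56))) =6778.42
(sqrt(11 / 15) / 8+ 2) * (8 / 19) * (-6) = -96 / 19 - 2 * sqrt(165) / 95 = -5.32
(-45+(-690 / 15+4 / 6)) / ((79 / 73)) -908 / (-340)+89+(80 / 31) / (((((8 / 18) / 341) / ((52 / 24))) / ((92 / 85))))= 4651.49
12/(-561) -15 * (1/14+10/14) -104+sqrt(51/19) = -114.17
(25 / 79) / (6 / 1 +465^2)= 25 / 17082249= 0.00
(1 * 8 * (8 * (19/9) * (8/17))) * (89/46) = 432896/3519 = 123.02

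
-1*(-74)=74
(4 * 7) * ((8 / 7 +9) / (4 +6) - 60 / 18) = -974 / 15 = -64.93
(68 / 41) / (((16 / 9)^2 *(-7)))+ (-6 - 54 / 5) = -1549797 / 91840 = -16.87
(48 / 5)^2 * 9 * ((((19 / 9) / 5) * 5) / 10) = 21888 / 125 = 175.10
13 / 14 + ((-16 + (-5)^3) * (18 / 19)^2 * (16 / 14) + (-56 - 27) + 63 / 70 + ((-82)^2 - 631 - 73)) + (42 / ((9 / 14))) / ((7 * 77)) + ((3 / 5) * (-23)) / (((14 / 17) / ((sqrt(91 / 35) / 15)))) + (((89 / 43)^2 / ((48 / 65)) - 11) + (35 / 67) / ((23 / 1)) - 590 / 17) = 1859519674697274781 / 323145148473840 - 391 * sqrt(65) / 1750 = 5752.64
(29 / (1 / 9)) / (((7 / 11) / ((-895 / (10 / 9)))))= -4625181 / 14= -330370.07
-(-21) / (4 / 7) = 147 / 4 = 36.75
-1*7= -7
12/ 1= 12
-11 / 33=-1 / 3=-0.33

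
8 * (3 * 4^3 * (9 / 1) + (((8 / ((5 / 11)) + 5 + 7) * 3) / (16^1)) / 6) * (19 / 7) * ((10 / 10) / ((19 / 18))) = 35566.46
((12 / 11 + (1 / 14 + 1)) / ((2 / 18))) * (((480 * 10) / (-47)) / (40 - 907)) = 2.29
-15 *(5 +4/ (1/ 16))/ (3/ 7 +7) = -7245/ 52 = -139.33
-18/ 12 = -1.50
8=8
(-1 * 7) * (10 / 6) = -35 / 3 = -11.67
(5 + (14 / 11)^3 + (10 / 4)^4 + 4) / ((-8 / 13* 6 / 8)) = -13876759 / 127776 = -108.60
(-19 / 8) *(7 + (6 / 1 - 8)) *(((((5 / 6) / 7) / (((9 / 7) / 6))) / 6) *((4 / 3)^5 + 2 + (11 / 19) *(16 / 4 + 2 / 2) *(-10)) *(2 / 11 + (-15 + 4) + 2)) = -15908000 / 72171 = -220.42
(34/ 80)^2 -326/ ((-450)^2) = 580009/ 3240000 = 0.18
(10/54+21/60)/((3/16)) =1156/405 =2.85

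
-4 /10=-2 /5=-0.40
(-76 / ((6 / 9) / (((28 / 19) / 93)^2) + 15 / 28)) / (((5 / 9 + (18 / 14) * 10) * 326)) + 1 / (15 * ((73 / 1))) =9490054373 / 10466624379315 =0.00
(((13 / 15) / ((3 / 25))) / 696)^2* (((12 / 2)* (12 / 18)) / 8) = 0.00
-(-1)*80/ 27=80/ 27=2.96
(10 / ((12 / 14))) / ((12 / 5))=175 / 36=4.86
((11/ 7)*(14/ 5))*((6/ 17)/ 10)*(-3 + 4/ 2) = -66/ 425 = -0.16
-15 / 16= -0.94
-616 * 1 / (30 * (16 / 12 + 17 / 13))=-4004 / 515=-7.77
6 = 6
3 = 3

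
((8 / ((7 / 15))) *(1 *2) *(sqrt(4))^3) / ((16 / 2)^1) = 240 / 7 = 34.29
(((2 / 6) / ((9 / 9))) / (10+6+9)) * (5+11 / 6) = 41 / 450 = 0.09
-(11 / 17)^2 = -121 / 289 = -0.42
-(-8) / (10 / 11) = 44 / 5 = 8.80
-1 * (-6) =6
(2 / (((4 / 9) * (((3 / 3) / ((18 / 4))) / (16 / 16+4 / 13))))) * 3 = 4131 / 52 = 79.44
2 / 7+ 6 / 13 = 68 / 91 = 0.75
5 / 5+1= 2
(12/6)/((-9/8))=-16/9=-1.78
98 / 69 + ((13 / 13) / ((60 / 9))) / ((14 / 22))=15997 / 9660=1.66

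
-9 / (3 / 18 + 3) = -54 / 19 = -2.84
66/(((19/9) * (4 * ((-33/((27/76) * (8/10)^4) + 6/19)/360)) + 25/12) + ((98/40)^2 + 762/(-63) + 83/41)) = -44187897600/4885525481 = -9.04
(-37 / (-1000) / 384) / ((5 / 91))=3367 / 1920000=0.00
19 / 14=1.36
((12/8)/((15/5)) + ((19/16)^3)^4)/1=2354052407421489/281474976710656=8.36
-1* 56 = -56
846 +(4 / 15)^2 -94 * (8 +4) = -281.93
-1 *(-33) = 33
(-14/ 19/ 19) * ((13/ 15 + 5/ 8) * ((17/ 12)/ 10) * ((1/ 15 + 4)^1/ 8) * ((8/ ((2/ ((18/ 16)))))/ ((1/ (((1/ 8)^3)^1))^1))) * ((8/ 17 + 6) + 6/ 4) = -20713343/ 70975488000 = -0.00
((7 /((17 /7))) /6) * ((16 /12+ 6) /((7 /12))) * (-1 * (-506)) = 155848 /51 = 3055.84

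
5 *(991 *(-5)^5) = -15484375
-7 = -7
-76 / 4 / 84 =-19 / 84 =-0.23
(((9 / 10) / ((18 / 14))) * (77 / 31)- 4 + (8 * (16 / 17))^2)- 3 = 4607681 / 89590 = 51.43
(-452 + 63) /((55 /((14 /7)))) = -778 /55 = -14.15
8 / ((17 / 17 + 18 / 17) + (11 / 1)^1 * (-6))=-0.13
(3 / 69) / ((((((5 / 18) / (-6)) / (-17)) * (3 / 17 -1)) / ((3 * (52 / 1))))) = -2434536 / 805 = -3024.27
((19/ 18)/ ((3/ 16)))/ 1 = 152/ 27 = 5.63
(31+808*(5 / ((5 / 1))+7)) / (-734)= -6495 / 734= -8.85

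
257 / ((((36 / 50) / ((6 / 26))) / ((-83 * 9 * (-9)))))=14398425 / 26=553785.58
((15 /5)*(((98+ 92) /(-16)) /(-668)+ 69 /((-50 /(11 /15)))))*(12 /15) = -1992423 /835000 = -2.39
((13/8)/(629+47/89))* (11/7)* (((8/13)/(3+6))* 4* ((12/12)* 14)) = 1958/126063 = 0.02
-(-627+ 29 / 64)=40099 / 64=626.55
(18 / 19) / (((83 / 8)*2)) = 72 / 1577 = 0.05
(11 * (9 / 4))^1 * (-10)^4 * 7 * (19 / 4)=8229375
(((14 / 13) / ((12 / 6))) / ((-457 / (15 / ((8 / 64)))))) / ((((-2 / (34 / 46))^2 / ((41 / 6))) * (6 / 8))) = -1658860 / 9428367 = -0.18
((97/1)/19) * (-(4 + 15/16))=-7663/304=-25.21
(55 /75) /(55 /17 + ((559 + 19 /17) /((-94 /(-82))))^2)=7022411 /2286236805285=0.00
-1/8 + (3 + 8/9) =271/72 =3.76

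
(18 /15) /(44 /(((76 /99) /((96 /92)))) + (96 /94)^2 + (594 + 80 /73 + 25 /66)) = 27905846364 /15262764647485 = 0.00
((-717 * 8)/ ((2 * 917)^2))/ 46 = -717/ 19340447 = -0.00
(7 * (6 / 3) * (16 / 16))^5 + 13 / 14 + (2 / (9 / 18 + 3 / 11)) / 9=537825.22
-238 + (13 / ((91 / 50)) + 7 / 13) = -20959 / 91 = -230.32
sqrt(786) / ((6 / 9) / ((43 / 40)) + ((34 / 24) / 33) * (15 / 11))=20812 * sqrt(786) / 14125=41.31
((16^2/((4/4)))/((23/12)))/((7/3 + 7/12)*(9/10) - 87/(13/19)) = -106496/99291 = -1.07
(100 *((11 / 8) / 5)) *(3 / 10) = 33 / 4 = 8.25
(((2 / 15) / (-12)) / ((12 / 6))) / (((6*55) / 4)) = -1 / 14850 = -0.00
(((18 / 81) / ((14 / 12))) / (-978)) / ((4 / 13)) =-13 / 20538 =-0.00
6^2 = 36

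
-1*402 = -402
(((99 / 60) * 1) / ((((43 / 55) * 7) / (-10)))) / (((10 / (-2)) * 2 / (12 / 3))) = 1.21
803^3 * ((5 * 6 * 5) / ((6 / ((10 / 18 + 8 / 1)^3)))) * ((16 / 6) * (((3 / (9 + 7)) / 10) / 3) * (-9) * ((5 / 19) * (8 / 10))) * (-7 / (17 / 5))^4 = -1773621697642429971875 / 385616457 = -4599445032612.88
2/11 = 0.18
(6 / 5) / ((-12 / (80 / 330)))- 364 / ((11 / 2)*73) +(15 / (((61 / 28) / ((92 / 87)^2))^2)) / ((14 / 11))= 620336934413492 / 285299476911405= 2.17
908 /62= 454 /31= 14.65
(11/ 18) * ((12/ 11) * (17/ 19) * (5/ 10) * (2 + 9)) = 187/ 57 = 3.28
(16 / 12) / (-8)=-1 / 6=-0.17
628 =628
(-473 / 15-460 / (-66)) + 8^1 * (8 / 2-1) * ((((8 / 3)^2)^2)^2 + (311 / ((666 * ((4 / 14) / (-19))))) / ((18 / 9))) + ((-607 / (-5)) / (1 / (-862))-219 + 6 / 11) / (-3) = 426934483523 / 4450545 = 95928.58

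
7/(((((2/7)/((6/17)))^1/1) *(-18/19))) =-931/102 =-9.13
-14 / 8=-7 / 4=-1.75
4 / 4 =1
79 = 79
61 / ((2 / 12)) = 366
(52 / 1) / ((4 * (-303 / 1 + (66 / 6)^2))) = -1 / 14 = -0.07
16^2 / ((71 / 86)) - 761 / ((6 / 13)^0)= -32015 / 71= -450.92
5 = 5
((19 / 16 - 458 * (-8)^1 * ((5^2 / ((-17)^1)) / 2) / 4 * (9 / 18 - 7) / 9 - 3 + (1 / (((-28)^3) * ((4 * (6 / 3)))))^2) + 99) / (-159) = -2753935622717593 / 750268507226112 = -3.67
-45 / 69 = -15 / 23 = -0.65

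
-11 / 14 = -0.79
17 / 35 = 0.49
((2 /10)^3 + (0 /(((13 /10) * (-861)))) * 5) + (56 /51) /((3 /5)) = 35153 /19125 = 1.84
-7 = -7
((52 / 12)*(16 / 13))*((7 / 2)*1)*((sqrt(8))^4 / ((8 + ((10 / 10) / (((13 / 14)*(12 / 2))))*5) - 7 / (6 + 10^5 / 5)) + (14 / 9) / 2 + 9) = 8482351808 / 26775549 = 316.79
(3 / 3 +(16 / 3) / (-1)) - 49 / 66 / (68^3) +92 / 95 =-2211296997 / 657162880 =-3.36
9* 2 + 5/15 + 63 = 244/3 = 81.33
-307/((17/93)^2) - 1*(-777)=-2430690/289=-8410.69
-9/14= -0.64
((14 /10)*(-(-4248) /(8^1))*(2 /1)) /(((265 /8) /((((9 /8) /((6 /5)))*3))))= 33453 /265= 126.24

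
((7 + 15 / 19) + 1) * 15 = 2505 / 19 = 131.84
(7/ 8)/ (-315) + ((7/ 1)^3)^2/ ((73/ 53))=85416.39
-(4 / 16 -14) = 55 / 4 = 13.75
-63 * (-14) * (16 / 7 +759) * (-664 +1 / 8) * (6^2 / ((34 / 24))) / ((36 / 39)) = -208616393349 / 17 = -12271552549.94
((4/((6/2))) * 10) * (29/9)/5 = 232/27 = 8.59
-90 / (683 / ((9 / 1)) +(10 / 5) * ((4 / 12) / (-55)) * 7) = -44550 / 37523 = -1.19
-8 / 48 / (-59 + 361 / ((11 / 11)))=-1 / 1812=-0.00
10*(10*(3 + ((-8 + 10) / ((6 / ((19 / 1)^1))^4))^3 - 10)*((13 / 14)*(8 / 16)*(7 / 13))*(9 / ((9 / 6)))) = 1220138354.37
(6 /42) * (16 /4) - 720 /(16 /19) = -5981 /7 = -854.43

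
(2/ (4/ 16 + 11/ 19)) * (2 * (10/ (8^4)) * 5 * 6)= 475/ 1344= 0.35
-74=-74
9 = 9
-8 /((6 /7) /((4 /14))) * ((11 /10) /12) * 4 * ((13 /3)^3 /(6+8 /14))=-338338 /27945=-12.11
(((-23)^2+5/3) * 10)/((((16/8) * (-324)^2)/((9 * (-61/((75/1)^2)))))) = -12139/4920750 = -0.00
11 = 11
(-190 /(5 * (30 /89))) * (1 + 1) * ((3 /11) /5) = -3382 /275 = -12.30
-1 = -1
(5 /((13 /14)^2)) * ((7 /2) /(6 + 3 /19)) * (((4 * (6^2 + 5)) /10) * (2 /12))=534394 /59319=9.01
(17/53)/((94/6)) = 51/2491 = 0.02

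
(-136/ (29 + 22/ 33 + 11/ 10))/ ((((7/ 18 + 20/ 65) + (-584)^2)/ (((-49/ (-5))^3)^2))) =-203300826408288/ 17707237365625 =-11.48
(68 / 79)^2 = 4624 / 6241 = 0.74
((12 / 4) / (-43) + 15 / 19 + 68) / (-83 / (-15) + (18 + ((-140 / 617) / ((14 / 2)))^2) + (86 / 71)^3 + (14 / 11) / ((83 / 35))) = 104763683942060122320 / 39405782374856951737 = 2.66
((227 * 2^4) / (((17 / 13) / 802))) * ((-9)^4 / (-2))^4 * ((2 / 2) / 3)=1461848862332009932794 / 17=85991109548941760752.59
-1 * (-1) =1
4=4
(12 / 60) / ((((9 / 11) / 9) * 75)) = 11 / 375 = 0.03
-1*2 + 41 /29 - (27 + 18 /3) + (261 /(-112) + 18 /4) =-102041 /3248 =-31.42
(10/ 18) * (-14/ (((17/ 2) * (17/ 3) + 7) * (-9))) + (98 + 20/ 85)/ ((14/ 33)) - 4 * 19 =165449467/ 1063503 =155.57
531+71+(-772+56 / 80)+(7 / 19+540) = 70503 / 190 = 371.07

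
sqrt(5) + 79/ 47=3.92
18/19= 0.95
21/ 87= 7/ 29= 0.24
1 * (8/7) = 8/7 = 1.14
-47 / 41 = -1.15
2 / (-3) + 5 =13 / 3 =4.33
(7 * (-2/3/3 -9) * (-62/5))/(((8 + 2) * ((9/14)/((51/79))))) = 4286618/53325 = 80.39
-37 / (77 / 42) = -222 / 11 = -20.18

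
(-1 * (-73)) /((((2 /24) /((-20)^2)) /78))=27331200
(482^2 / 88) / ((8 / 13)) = 755053 / 176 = 4290.07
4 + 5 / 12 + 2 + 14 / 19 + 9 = 3683 / 228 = 16.15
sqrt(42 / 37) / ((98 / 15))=0.16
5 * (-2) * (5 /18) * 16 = -400 /9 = -44.44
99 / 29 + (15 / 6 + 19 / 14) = 1476 / 203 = 7.27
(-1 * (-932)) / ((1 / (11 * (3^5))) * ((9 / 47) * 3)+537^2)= 2168298 / 670890479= 0.00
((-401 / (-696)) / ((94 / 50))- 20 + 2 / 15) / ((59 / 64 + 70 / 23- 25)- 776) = 0.02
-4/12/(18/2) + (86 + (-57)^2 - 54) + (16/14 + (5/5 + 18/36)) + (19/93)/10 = 96193831/29295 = 3283.63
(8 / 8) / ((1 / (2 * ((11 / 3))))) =22 / 3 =7.33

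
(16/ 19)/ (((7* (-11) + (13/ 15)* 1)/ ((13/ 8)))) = -195/ 10849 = -0.02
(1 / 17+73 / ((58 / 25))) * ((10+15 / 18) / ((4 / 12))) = 2020395 / 1972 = 1024.54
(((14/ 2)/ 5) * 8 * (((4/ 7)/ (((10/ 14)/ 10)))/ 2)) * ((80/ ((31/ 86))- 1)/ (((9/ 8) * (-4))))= -340928/ 155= -2199.54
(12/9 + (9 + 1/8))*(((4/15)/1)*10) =251/9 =27.89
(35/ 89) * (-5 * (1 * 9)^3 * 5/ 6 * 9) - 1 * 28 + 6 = -1917541/ 178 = -10772.70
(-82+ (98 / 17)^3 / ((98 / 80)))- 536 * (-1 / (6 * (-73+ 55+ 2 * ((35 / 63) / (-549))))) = 7584455961 / 109250381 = 69.42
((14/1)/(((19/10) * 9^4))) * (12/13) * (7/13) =3920/7022457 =0.00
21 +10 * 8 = 101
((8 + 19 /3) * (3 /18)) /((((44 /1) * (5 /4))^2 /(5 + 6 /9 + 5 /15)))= 43 /9075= 0.00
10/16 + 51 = 413/8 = 51.62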